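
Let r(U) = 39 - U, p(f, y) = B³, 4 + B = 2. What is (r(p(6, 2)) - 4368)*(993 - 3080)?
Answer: 9017927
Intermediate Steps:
B = -2 (B = -4 + 2 = -2)
p(f, y) = -8 (p(f, y) = (-2)³ = -8)
(r(p(6, 2)) - 4368)*(993 - 3080) = ((39 - 1*(-8)) - 4368)*(993 - 3080) = ((39 + 8) - 4368)*(-2087) = (47 - 4368)*(-2087) = -4321*(-2087) = 9017927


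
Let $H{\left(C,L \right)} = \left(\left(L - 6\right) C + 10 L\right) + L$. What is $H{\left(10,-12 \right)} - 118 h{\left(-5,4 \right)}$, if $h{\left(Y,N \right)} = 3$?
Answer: $-666$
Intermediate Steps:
$H{\left(C,L \right)} = 11 L + C \left(-6 + L\right)$ ($H{\left(C,L \right)} = \left(\left(L - 6\right) C + 10 L\right) + L = \left(\left(-6 + L\right) C + 10 L\right) + L = \left(C \left(-6 + L\right) + 10 L\right) + L = \left(10 L + C \left(-6 + L\right)\right) + L = 11 L + C \left(-6 + L\right)$)
$H{\left(10,-12 \right)} - 118 h{\left(-5,4 \right)} = \left(\left(-6\right) 10 + 11 \left(-12\right) + 10 \left(-12\right)\right) - 354 = \left(-60 - 132 - 120\right) - 354 = -312 - 354 = -666$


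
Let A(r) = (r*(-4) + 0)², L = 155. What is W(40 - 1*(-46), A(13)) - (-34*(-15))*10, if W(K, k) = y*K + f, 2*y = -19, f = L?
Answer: -5762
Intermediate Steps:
f = 155
y = -19/2 (y = (½)*(-19) = -19/2 ≈ -9.5000)
A(r) = 16*r² (A(r) = (-4*r + 0)² = (-4*r)² = 16*r²)
W(K, k) = 155 - 19*K/2 (W(K, k) = -19*K/2 + 155 = 155 - 19*K/2)
W(40 - 1*(-46), A(13)) - (-34*(-15))*10 = (155 - 19*(40 - 1*(-46))/2) - (-34*(-15))*10 = (155 - 19*(40 + 46)/2) - 510*10 = (155 - 19/2*86) - 1*5100 = (155 - 817) - 5100 = -662 - 5100 = -5762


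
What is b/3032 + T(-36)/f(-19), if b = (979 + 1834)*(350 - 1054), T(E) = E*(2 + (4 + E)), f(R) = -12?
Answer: -281654/379 ≈ -743.15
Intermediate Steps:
T(E) = E*(6 + E)
b = -1980352 (b = 2813*(-704) = -1980352)
b/3032 + T(-36)/f(-19) = -1980352/3032 - 36*(6 - 36)/(-12) = -1980352*1/3032 - 36*(-30)*(-1/12) = -247544/379 + 1080*(-1/12) = -247544/379 - 90 = -281654/379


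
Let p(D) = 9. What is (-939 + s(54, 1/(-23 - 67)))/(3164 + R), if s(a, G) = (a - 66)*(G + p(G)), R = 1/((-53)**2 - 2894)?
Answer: -266951/806817 ≈ -0.33087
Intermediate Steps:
R = -1/85 (R = 1/(2809 - 2894) = 1/(-85) = -1/85 ≈ -0.011765)
s(a, G) = (-66 + a)*(9 + G) (s(a, G) = (a - 66)*(G + 9) = (-66 + a)*(9 + G))
(-939 + s(54, 1/(-23 - 67)))/(3164 + R) = (-939 + (-594 - 66/(-23 - 67) + 9*54 + 54/(-23 - 67)))/(3164 - 1/85) = (-939 + (-594 - 66/(-90) + 486 + 54/(-90)))/(268939/85) = (-939 + (-594 - 66*(-1/90) + 486 - 1/90*54))*(85/268939) = (-939 + (-594 + 11/15 + 486 - 3/5))*(85/268939) = (-939 - 1618/15)*(85/268939) = -15703/15*85/268939 = -266951/806817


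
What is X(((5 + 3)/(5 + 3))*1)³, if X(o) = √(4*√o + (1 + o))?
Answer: 6*√6 ≈ 14.697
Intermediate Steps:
X(o) = √(1 + o + 4*√o)
X(((5 + 3)/(5 + 3))*1)³ = (√(1 + ((5 + 3)/(5 + 3))*1 + 4*√(((5 + 3)/(5 + 3))*1)))³ = (√(1 + (8/8)*1 + 4*√((8/8)*1)))³ = (√(1 + (8*(⅛))*1 + 4*√((8*(⅛))*1)))³ = (√(1 + 1*1 + 4*√(1*1)))³ = (√(1 + 1 + 4*√1))³ = (√(1 + 1 + 4*1))³ = (√(1 + 1 + 4))³ = (√6)³ = 6*√6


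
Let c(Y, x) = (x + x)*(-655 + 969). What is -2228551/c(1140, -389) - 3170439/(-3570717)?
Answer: 2910679275085/290765865788 ≈ 10.010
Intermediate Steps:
c(Y, x) = 628*x (c(Y, x) = (2*x)*314 = 628*x)
-2228551/c(1140, -389) - 3170439/(-3570717) = -2228551/(628*(-389)) - 3170439/(-3570717) = -2228551/(-244292) - 3170439*(-1/3570717) = -2228551*(-1/244292) + 1056813/1190239 = 2228551/244292 + 1056813/1190239 = 2910679275085/290765865788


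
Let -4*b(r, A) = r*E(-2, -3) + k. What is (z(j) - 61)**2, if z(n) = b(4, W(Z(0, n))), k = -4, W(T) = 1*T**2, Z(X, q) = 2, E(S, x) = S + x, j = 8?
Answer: 3025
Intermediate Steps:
W(T) = T**2
b(r, A) = 1 + 5*r/4 (b(r, A) = -(r*(-2 - 3) - 4)/4 = -(r*(-5) - 4)/4 = -(-5*r - 4)/4 = -(-4 - 5*r)/4 = 1 + 5*r/4)
z(n) = 6 (z(n) = 1 + (5/4)*4 = 1 + 5 = 6)
(z(j) - 61)**2 = (6 - 61)**2 = (-55)**2 = 3025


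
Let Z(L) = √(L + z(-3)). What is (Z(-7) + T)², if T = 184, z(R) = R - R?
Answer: (184 + I*√7)² ≈ 33849.0 + 973.6*I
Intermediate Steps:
z(R) = 0
Z(L) = √L (Z(L) = √(L + 0) = √L)
(Z(-7) + T)² = (√(-7) + 184)² = (I*√7 + 184)² = (184 + I*√7)²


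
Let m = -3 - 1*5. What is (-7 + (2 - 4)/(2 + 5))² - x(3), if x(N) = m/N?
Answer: 8195/147 ≈ 55.748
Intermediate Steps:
m = -8 (m = -3 - 5 = -8)
x(N) = -8/N
(-7 + (2 - 4)/(2 + 5))² - x(3) = (-7 + (2 - 4)/(2 + 5))² - (-8)/3 = (-7 - 2/7)² - (-8)/3 = (-7 - 2*⅐)² - 1*(-8/3) = (-7 - 2/7)² + 8/3 = (-51/7)² + 8/3 = 2601/49 + 8/3 = 8195/147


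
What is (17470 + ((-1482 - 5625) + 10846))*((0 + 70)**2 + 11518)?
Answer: 348209362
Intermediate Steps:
(17470 + ((-1482 - 5625) + 10846))*((0 + 70)**2 + 11518) = (17470 + (-7107 + 10846))*(70**2 + 11518) = (17470 + 3739)*(4900 + 11518) = 21209*16418 = 348209362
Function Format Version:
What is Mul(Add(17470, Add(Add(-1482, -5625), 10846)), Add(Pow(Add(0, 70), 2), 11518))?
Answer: 348209362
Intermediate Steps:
Mul(Add(17470, Add(Add(-1482, -5625), 10846)), Add(Pow(Add(0, 70), 2), 11518)) = Mul(Add(17470, Add(-7107, 10846)), Add(Pow(70, 2), 11518)) = Mul(Add(17470, 3739), Add(4900, 11518)) = Mul(21209, 16418) = 348209362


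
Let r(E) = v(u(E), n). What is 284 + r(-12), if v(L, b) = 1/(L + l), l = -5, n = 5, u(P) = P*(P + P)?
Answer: 80373/283 ≈ 284.00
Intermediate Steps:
u(P) = 2*P² (u(P) = P*(2*P) = 2*P²)
v(L, b) = 1/(-5 + L) (v(L, b) = 1/(L - 5) = 1/(-5 + L))
r(E) = 1/(-5 + 2*E²)
284 + r(-12) = 284 + 1/(-5 + 2*(-12)²) = 284 + 1/(-5 + 2*144) = 284 + 1/(-5 + 288) = 284 + 1/283 = 80373/283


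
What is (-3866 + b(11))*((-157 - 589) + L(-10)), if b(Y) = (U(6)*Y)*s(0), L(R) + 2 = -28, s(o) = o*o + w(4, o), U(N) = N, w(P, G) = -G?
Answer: 3000016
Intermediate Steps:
s(o) = o² - o (s(o) = o*o - o = o² - o)
L(R) = -30 (L(R) = -2 - 28 = -30)
b(Y) = 0 (b(Y) = (6*Y)*(0*(-1 + 0)) = (6*Y)*(0*(-1)) = (6*Y)*0 = 0)
(-3866 + b(11))*((-157 - 589) + L(-10)) = (-3866 + 0)*((-157 - 589) - 30) = -3866*(-746 - 30) = -3866*(-776) = 3000016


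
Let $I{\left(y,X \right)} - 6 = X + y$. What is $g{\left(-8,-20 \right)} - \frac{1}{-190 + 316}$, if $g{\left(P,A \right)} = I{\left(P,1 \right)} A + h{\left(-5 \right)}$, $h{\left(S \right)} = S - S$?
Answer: $\frac{2519}{126} \approx 19.992$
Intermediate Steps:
$I{\left(y,X \right)} = 6 + X + y$ ($I{\left(y,X \right)} = 6 + \left(X + y\right) = 6 + X + y$)
$h{\left(S \right)} = 0$
$g{\left(P,A \right)} = A \left(7 + P\right)$ ($g{\left(P,A \right)} = \left(6 + 1 + P\right) A + 0 = \left(7 + P\right) A + 0 = A \left(7 + P\right) + 0 = A \left(7 + P\right)$)
$g{\left(-8,-20 \right)} - \frac{1}{-190 + 316} = - 20 \left(7 - 8\right) - \frac{1}{-190 + 316} = \left(-20\right) \left(-1\right) - \frac{1}{126} = 20 - \frac{1}{126} = \frac{2519}{126}$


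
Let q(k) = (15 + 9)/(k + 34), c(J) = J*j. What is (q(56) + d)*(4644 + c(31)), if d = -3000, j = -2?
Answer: -206171672/15 ≈ -1.3745e+7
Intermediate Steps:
c(J) = -2*J (c(J) = J*(-2) = -2*J)
q(k) = 24/(34 + k)
(q(56) + d)*(4644 + c(31)) = (24/(34 + 56) - 3000)*(4644 - 2*31) = (24/90 - 3000)*(4644 - 62) = (24*(1/90) - 3000)*4582 = (4/15 - 3000)*4582 = -44996/15*4582 = -206171672/15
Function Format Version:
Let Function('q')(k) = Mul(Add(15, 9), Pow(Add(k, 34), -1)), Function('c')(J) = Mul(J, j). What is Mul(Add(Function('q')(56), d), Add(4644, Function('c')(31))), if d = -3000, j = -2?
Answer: Rational(-206171672, 15) ≈ -1.3745e+7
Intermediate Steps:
Function('c')(J) = Mul(-2, J) (Function('c')(J) = Mul(J, -2) = Mul(-2, J))
Function('q')(k) = Mul(24, Pow(Add(34, k), -1))
Mul(Add(Function('q')(56), d), Add(4644, Function('c')(31))) = Mul(Add(Mul(24, Pow(Add(34, 56), -1)), -3000), Add(4644, Mul(-2, 31))) = Mul(Add(Mul(24, Pow(90, -1)), -3000), Add(4644, -62)) = Mul(Add(Mul(24, Rational(1, 90)), -3000), 4582) = Mul(Add(Rational(4, 15), -3000), 4582) = Mul(Rational(-44996, 15), 4582) = Rational(-206171672, 15)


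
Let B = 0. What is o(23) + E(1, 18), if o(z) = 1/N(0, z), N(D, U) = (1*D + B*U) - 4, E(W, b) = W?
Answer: ¾ ≈ 0.75000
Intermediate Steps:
N(D, U) = -4 + D (N(D, U) = (1*D + 0*U) - 4 = (D + 0) - 4 = D - 4 = -4 + D)
o(z) = -¼ (o(z) = 1/(-4 + 0) = 1/(-4) = -¼)
o(23) + E(1, 18) = -¼ + 1 = ¾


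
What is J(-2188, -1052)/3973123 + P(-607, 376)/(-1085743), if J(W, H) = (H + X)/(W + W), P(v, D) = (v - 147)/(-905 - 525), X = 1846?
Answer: -25073618091/47192867910155660 ≈ -5.3130e-7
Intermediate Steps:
P(v, D) = 147/1430 - v/1430 (P(v, D) = (-147 + v)/(-1430) = (-147 + v)*(-1/1430) = 147/1430 - v/1430)
J(W, H) = (1846 + H)/(2*W) (J(W, H) = (H + 1846)/(W + W) = (1846 + H)/((2*W)) = (1846 + H)*(1/(2*W)) = (1846 + H)/(2*W))
J(-2188, -1052)/3973123 + P(-607, 376)/(-1085743) = ((1/2)*(1846 - 1052)/(-2188))/3973123 + (147/1430 - 1/1430*(-607))/(-1085743) = ((1/2)*(-1/2188)*794)*(1/3973123) + (147/1430 + 607/1430)*(-1/1085743) = -397/2188*1/3973123 + (29/55)*(-1/1085743) = -397/8693193124 - 29/59715865 = -25073618091/47192867910155660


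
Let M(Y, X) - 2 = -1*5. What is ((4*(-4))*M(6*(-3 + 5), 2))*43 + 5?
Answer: 2069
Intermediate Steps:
M(Y, X) = -3 (M(Y, X) = 2 - 1*5 = 2 - 5 = -3)
((4*(-4))*M(6*(-3 + 5), 2))*43 + 5 = ((4*(-4))*(-3))*43 + 5 = -16*(-3)*43 + 5 = 48*43 + 5 = 2064 + 5 = 2069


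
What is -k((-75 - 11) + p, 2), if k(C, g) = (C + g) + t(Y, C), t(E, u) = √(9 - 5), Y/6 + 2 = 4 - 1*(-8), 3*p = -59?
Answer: 305/3 ≈ 101.67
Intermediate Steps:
p = -59/3 (p = (⅓)*(-59) = -59/3 ≈ -19.667)
Y = 60 (Y = -12 + 6*(4 - 1*(-8)) = -12 + 6*(4 + 8) = -12 + 6*12 = -12 + 72 = 60)
t(E, u) = 2 (t(E, u) = √4 = 2)
k(C, g) = 2 + C + g (k(C, g) = (C + g) + 2 = 2 + C + g)
-k((-75 - 11) + p, 2) = -(2 + ((-75 - 11) - 59/3) + 2) = -(2 + (-86 - 59/3) + 2) = -(2 - 317/3 + 2) = -1*(-305/3) = 305/3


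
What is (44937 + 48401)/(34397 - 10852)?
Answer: 93338/23545 ≈ 3.9642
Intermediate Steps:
(44937 + 48401)/(34397 - 10852) = 93338/23545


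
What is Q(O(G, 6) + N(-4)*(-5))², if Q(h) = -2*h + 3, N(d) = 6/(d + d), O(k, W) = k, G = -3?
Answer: 9/4 ≈ 2.2500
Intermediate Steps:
N(d) = 3/d (N(d) = 6/((2*d)) = 6*(1/(2*d)) = 3/d)
Q(h) = 3 - 2*h
Q(O(G, 6) + N(-4)*(-5))² = (3 - 2*(-3 + (3/(-4))*(-5)))² = (3 - 2*(-3 + (3*(-¼))*(-5)))² = (3 - 2*(-3 - ¾*(-5)))² = (3 - 2*(-3 + 15/4))² = (3 - 2*¾)² = (3 - 3/2)² = (3/2)² = 9/4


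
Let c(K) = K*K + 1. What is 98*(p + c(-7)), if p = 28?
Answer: 7644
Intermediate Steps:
c(K) = 1 + K**2 (c(K) = K**2 + 1 = 1 + K**2)
98*(p + c(-7)) = 98*(28 + (1 + (-7)**2)) = 98*(28 + (1 + 49)) = 98*(28 + 50) = 98*78 = 7644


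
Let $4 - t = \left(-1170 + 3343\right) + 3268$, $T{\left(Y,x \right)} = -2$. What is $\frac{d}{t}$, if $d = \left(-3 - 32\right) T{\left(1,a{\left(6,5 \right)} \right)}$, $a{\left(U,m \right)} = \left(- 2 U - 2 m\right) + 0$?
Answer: $- \frac{70}{5437} \approx -0.012875$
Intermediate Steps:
$a{\left(U,m \right)} = - 2 U - 2 m$
$d = 70$ ($d = \left(-3 - 32\right) \left(-2\right) = \left(-35\right) \left(-2\right) = 70$)
$t = -5437$ ($t = 4 - \left(\left(-1170 + 3343\right) + 3268\right) = 4 - \left(2173 + 3268\right) = 4 - 5441 = -5437$)
$\frac{d}{t} = \frac{70}{-5437} = 70 \left(- \frac{1}{5437}\right) = - \frac{70}{5437}$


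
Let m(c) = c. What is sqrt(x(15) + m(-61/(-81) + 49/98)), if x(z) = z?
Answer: sqrt(5266)/18 ≈ 4.0315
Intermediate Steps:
sqrt(x(15) + m(-61/(-81) + 49/98)) = sqrt(15 + (-61/(-81) + 49/98)) = sqrt(15 + (-61*(-1/81) + 49*(1/98))) = sqrt(15 + (61/81 + 1/2)) = sqrt(15 + 203/162) = sqrt(2633/162) = sqrt(5266)/18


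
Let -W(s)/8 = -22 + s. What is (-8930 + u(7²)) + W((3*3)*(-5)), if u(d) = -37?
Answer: -8431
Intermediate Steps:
W(s) = 176 - 8*s (W(s) = -8*(-22 + s) = 176 - 8*s)
(-8930 + u(7²)) + W((3*3)*(-5)) = (-8930 - 37) + (176 - 8*3*3*(-5)) = -8967 + (176 - 72*(-5)) = -8967 + (176 - 8*(-45)) = -8967 + (176 + 360) = -8967 + 536 = -8431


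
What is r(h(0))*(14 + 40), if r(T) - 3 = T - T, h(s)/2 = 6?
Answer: 162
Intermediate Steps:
h(s) = 12 (h(s) = 2*6 = 12)
r(T) = 3 (r(T) = 3 + (T - T) = 3 + 0 = 3)
r(h(0))*(14 + 40) = 3*(14 + 40) = 3*54 = 162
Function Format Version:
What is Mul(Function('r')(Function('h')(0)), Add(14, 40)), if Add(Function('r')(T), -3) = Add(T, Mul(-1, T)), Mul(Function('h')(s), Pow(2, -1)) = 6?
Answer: 162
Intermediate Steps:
Function('h')(s) = 12 (Function('h')(s) = Mul(2, 6) = 12)
Function('r')(T) = 3 (Function('r')(T) = Add(3, Add(T, Mul(-1, T))) = Add(3, 0) = 3)
Mul(Function('r')(Function('h')(0)), Add(14, 40)) = Mul(3, Add(14, 40)) = Mul(3, 54) = 162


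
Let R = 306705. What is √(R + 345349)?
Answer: √652054 ≈ 807.50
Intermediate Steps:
√(R + 345349) = √(306705 + 345349) = √652054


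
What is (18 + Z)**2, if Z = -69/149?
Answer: 6827769/22201 ≈ 307.54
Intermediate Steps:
Z = -69/149 (Z = -69*1/149 = -69/149 ≈ -0.46309)
(18 + Z)**2 = (18 - 69/149)**2 = (2613/149)**2 = 6827769/22201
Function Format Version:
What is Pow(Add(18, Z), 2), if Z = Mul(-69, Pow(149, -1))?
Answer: Rational(6827769, 22201) ≈ 307.54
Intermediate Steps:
Z = Rational(-69, 149) (Z = Mul(-69, Rational(1, 149)) = Rational(-69, 149) ≈ -0.46309)
Pow(Add(18, Z), 2) = Pow(Add(18, Rational(-69, 149)), 2) = Pow(Rational(2613, 149), 2) = Rational(6827769, 22201)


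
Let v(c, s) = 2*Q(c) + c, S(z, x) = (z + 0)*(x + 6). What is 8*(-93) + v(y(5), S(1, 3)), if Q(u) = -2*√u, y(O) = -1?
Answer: -745 - 4*I ≈ -745.0 - 4.0*I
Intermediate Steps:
S(z, x) = z*(6 + x)
v(c, s) = c - 4*√c (v(c, s) = 2*(-2*√c) + c = -4*√c + c = c - 4*√c)
8*(-93) + v(y(5), S(1, 3)) = 8*(-93) + (-1 - 4*I) = -744 + (-1 - 4*I) = -745 - 4*I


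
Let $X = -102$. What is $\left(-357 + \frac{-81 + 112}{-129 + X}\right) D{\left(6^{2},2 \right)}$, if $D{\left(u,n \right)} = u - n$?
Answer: $- \frac{2804932}{231} \approx -12143.0$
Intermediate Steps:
$\left(-357 + \frac{-81 + 112}{-129 + X}\right) D{\left(6^{2},2 \right)} = \left(-357 + \frac{-81 + 112}{-129 - 102}\right) \left(6^{2} - 2\right) = \left(-357 + \frac{31}{-231}\right) \left(36 - 2\right) = \left(-357 + 31 \left(- \frac{1}{231}\right)\right) 34 = \left(-357 - \frac{31}{231}\right) 34 = \left(- \frac{82498}{231}\right) 34 = - \frac{2804932}{231}$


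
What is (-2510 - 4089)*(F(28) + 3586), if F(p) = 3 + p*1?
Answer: -23868583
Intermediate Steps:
F(p) = 3 + p
(-2510 - 4089)*(F(28) + 3586) = (-2510 - 4089)*((3 + 28) + 3586) = -6599*(31 + 3586) = -6599*3617 = -23868583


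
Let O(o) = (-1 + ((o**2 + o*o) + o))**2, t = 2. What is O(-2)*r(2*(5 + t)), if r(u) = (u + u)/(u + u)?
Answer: 25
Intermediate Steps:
O(o) = (-1 + o + 2*o**2)**2 (O(o) = (-1 + ((o**2 + o**2) + o))**2 = (-1 + (2*o**2 + o))**2 = (-1 + (o + 2*o**2))**2 = (-1 + o + 2*o**2)**2)
r(u) = 1 (r(u) = (2*u)/((2*u)) = (2*u)*(1/(2*u)) = 1)
O(-2)*r(2*(5 + t)) = (-1 - 2 + 2*(-2)**2)**2*1 = (-1 - 2 + 2*4)**2*1 = (-1 - 2 + 8)**2*1 = 5**2*1 = 25*1 = 25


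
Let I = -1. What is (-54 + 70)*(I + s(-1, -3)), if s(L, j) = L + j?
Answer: -80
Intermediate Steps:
(-54 + 70)*(I + s(-1, -3)) = (-54 + 70)*(-1 + (-1 - 3)) = 16*(-1 - 4) = 16*(-5) = -80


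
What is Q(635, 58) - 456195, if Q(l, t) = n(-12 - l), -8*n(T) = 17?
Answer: -3649577/8 ≈ -4.5620e+5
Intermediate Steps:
n(T) = -17/8 (n(T) = -1/8*17 = -17/8)
Q(l, t) = -17/8
Q(635, 58) - 456195 = -17/8 - 456195 = -3649577/8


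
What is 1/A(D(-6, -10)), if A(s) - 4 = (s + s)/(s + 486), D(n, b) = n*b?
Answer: 91/384 ≈ 0.23698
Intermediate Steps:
D(n, b) = b*n
A(s) = 4 + 2*s/(486 + s) (A(s) = 4 + (s + s)/(s + 486) = 4 + (2*s)/(486 + s) = 4 + 2*s/(486 + s))
1/A(D(-6, -10)) = 1/(6*(324 - 10*(-6))/(486 - 10*(-6))) = 1/(6*(324 + 60)/(486 + 60)) = 1/(6*384/546) = 1/(6*(1/546)*384) = 1/(384/91) = 91/384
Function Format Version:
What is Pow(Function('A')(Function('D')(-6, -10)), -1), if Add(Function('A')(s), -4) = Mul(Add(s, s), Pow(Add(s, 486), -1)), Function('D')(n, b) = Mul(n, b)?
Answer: Rational(91, 384) ≈ 0.23698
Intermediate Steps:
Function('D')(n, b) = Mul(b, n)
Function('A')(s) = Add(4, Mul(2, s, Pow(Add(486, s), -1))) (Function('A')(s) = Add(4, Mul(Add(s, s), Pow(Add(s, 486), -1))) = Add(4, Mul(Mul(2, s), Pow(Add(486, s), -1))) = Add(4, Mul(2, s, Pow(Add(486, s), -1))))
Pow(Function('A')(Function('D')(-6, -10)), -1) = Pow(Mul(6, Pow(Add(486, Mul(-10, -6)), -1), Add(324, Mul(-10, -6))), -1) = Pow(Mul(6, Pow(Add(486, 60), -1), Add(324, 60)), -1) = Pow(Mul(6, Pow(546, -1), 384), -1) = Pow(Mul(6, Rational(1, 546), 384), -1) = Pow(Rational(384, 91), -1) = Rational(91, 384)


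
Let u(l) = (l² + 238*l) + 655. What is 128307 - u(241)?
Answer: 12213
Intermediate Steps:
u(l) = 655 + l² + 238*l
128307 - u(241) = 128307 - (655 + 241² + 238*241) = 128307 - (655 + 58081 + 57358) = 128307 - 1*116094 = 128307 - 116094 = 12213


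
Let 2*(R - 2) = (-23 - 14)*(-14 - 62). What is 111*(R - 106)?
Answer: 144522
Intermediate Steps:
R = 1408 (R = 2 + ((-23 - 14)*(-14 - 62))/2 = 2 + (-37*(-76))/2 = 2 + (½)*2812 = 2 + 1406 = 1408)
111*(R - 106) = 111*(1408 - 106) = 111*1302 = 144522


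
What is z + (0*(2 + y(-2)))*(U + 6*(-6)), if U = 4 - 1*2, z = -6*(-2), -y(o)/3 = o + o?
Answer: 12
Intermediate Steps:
y(o) = -6*o (y(o) = -3*(o + o) = -6*o)
z = 12
U = 2 (U = 4 - 2 = 2)
z + (0*(2 + y(-2)))*(U + 6*(-6)) = 12 + (0*(2 - 6*(-2)))*(2 + 6*(-6)) = 12 + (0*(2 + 12))*(2 - 36) = 12 + (0*14)*(-34) = 12 + 0*(-34) = 12 + 0 = 12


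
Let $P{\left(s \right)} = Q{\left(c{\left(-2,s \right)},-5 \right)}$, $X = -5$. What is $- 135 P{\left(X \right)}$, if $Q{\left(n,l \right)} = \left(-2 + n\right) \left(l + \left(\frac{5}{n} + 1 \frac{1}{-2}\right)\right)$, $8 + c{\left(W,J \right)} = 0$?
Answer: $- \frac{33075}{4} \approx -8268.8$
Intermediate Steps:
$c{\left(W,J \right)} = -8$ ($c{\left(W,J \right)} = -8 + 0 = -8$)
$Q{\left(n,l \right)} = \left(-2 + n\right) \left(- \frac{1}{2} + l + \frac{5}{n}\right)$ ($Q{\left(n,l \right)} = \left(-2 + n\right) \left(l + \left(\frac{5}{n} + 1 \left(- \frac{1}{2}\right)\right)\right) = \left(-2 + n\right) \left(l - \left(\frac{1}{2} - \frac{5}{n}\right)\right) = \left(-2 + n\right) \left(- \frac{1}{2} + l + \frac{5}{n}\right)$)
$P{\left(s \right)} = \frac{245}{4}$ ($P{\left(s \right)} = 6 - \frac{10}{-8} - -10 - -4 - -40 = 6 - - \frac{5}{4} + 10 + 4 + 40 = 6 + \frac{5}{4} + 10 + 4 + 40 = \frac{245}{4}$)
$- 135 P{\left(X \right)} = \left(-135\right) \frac{245}{4} = - \frac{33075}{4}$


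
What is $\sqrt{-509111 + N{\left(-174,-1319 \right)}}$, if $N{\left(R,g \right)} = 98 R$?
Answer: $i \sqrt{526163} \approx 725.37 i$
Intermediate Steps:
$\sqrt{-509111 + N{\left(-174,-1319 \right)}} = \sqrt{-509111 + 98 \left(-174\right)} = \sqrt{-509111 - 17052} = \sqrt{-526163} = i \sqrt{526163}$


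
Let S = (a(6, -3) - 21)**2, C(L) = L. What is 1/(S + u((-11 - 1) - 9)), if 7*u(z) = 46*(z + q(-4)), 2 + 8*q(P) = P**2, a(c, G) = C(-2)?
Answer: 2/805 ≈ 0.0024845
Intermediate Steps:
a(c, G) = -2
q(P) = -1/4 + P**2/8
S = 529 (S = (-2 - 21)**2 = (-23)**2 = 529)
u(z) = 23/2 + 46*z/7 (u(z) = (46*(z + (-1/4 + (1/8)*(-4)**2)))/7 = (46*(z + (-1/4 + (1/8)*16)))/7 = (46*(z + (-1/4 + 2)))/7 = (46*(z + 7/4))/7 = (46*(7/4 + z))/7 = (161/2 + 46*z)/7 = 23/2 + 46*z/7)
1/(S + u((-11 - 1) - 9)) = 1/(529 + (23/2 + 46*((-11 - 1) - 9)/7)) = 1/(529 + (23/2 + 46*(-12 - 9)/7)) = 1/(529 + (23/2 + (46/7)*(-21))) = 1/(529 + (23/2 - 138)) = 1/(529 - 253/2) = 1/(805/2) = 2/805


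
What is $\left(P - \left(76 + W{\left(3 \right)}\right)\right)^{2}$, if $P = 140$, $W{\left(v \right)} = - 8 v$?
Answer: $7744$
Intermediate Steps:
$\left(P - \left(76 + W{\left(3 \right)}\right)\right)^{2} = \left(140 - \left(76 - 24\right)\right)^{2} = \left(140 - 52\right)^{2} = 88^{2} = 7744$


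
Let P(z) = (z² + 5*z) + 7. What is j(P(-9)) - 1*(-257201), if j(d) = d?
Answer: 257244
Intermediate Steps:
P(z) = 7 + z² + 5*z
j(P(-9)) - 1*(-257201) = (7 + (-9)² + 5*(-9)) - 1*(-257201) = (7 + 81 - 45) + 257201 = 43 + 257201 = 257244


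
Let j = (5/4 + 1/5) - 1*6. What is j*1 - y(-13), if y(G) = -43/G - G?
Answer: -5423/260 ≈ -20.858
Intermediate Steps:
y(G) = -G - 43/G
j = -91/20 (j = (5*(1/4) + 1*(1/5)) - 6 = (5/4 + 1/5) - 6 = 29/20 - 6 = -91/20 ≈ -4.5500)
j*1 - y(-13) = -91/20*1 - (-1*(-13) - 43/(-13)) = -91/20 - (13 - 43*(-1/13)) = -91/20 - (13 + 43/13) = -91/20 - 1*212/13 = -91/20 - 212/13 = -5423/260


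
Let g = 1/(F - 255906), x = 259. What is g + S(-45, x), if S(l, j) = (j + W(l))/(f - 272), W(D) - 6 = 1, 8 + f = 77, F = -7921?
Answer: -10025455/7650983 ≈ -1.3103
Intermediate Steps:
f = 69 (f = -8 + 77 = 69)
W(D) = 7 (W(D) = 6 + 1 = 7)
g = -1/263827 (g = 1/(-7921 - 255906) = 1/(-263827) = -1/263827 ≈ -3.7904e-6)
S(l, j) = -1/29 - j/203 (S(l, j) = (j + 7)/(69 - 272) = (7 + j)/(-203) = (7 + j)*(-1/203) = -1/29 - j/203)
g + S(-45, x) = -1/263827 + (-1/29 - 1/203*259) = -1/263827 + (-1/29 - 37/29) = -1/263827 - 38/29 = -10025455/7650983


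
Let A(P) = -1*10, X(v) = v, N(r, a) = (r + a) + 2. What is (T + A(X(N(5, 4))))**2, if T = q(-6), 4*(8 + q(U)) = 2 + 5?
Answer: 4225/16 ≈ 264.06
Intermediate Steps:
N(r, a) = 2 + a + r (N(r, a) = (a + r) + 2 = 2 + a + r)
q(U) = -25/4 (q(U) = -8 + (2 + 5)/4 = -8 + (1/4)*7 = -8 + 7/4 = -25/4)
A(P) = -10
T = -25/4 ≈ -6.2500
(T + A(X(N(5, 4))))**2 = (-25/4 - 10)**2 = (-65/4)**2 = 4225/16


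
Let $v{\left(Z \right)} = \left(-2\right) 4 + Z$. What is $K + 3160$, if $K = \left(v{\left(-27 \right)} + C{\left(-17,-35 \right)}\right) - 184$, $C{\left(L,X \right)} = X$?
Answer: $2906$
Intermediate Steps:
$v{\left(Z \right)} = -8 + Z$
$K = -254$ ($K = \left(\left(-8 - 27\right) - 35\right) - 184 = \left(-35 - 35\right) - 184 = -70 - 184 = -254$)
$K + 3160 = -254 + 3160 = 2906$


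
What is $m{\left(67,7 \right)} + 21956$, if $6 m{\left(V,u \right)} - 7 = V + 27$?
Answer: $\frac{131837}{6} \approx 21973.0$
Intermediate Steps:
$m{\left(V,u \right)} = \frac{17}{3} + \frac{V}{6}$ ($m{\left(V,u \right)} = \frac{7}{6} + \frac{V + 27}{6} = \frac{7}{6} + \frac{27 + V}{6} = \frac{7}{6} + \left(\frac{9}{2} + \frac{V}{6}\right) = \frac{17}{3} + \frac{V}{6}$)
$m{\left(67,7 \right)} + 21956 = \left(\frac{17}{3} + \frac{1}{6} \cdot 67\right) + 21956 = \left(\frac{17}{3} + \frac{67}{6}\right) + 21956 = \frac{101}{6} + 21956 = \frac{131837}{6}$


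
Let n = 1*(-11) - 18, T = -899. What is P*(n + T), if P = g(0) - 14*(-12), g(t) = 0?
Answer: -155904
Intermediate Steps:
n = -29 (n = -11 - 18 = -29)
P = 168 (P = 0 - 14*(-12) = 0 + 168 = 168)
P*(n + T) = 168*(-29 - 899) = 168*(-928) = -155904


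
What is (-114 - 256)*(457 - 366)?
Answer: -33670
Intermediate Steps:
(-114 - 256)*(457 - 366) = -370*91 = -33670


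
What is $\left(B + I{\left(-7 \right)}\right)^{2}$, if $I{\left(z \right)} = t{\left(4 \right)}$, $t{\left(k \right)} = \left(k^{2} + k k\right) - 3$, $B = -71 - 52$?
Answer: $8836$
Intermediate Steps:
$B = -123$
$t{\left(k \right)} = -3 + 2 k^{2}$ ($t{\left(k \right)} = \left(k^{2} + k^{2}\right) - 3 = 2 k^{2} - 3 = -3 + 2 k^{2}$)
$I{\left(z \right)} = 29$ ($I{\left(z \right)} = -3 + 2 \cdot 4^{2} = -3 + 2 \cdot 16 = -3 + 32 = 29$)
$\left(B + I{\left(-7 \right)}\right)^{2} = \left(-123 + 29\right)^{2} = \left(-94\right)^{2} = 8836$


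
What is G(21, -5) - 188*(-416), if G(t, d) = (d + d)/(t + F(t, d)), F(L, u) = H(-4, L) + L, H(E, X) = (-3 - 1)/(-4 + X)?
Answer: 5552751/71 ≈ 78208.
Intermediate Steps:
H(E, X) = -4/(-4 + X)
F(L, u) = L - 4/(-4 + L) (F(L, u) = -4/(-4 + L) + L = L - 4/(-4 + L))
G(t, d) = 2*d/(t + (-4 + t*(-4 + t))/(-4 + t)) (G(t, d) = (d + d)/(t + (-4 + t*(-4 + t))/(-4 + t)) = (2*d)/(t + (-4 + t*(-4 + t))/(-4 + t)) = 2*d/(t + (-4 + t*(-4 + t))/(-4 + t)))
G(21, -5) - 188*(-416) = -5*(-4 + 21)/(-2 + 21*(-4 + 21)) - 188*(-416) = -5*17/(-2 + 21*17) + 78208 = -5*17/(-2 + 357) + 78208 = -5*17/355 + 78208 = -5*1/355*17 + 78208 = -17/71 + 78208 = 5552751/71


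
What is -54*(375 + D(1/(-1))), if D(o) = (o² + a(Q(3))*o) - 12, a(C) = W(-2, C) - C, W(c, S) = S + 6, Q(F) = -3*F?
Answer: -19332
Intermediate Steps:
W(c, S) = 6 + S
a(C) = 6 (a(C) = (6 + C) - C = 6)
D(o) = -12 + o² + 6*o (D(o) = (o² + 6*o) - 12 = -12 + o² + 6*o)
-54*(375 + D(1/(-1))) = -54*(375 + (-12 + (1/(-1))² + 6*(1/(-1)))) = -54*(375 + (-12 + (1*(-1))² + 6*(1*(-1)))) = -54*(375 + (-12 + (-1)² + 6*(-1))) = -54*(375 + (-12 + 1 - 6)) = -54*(375 - 17) = -54*358 = -19332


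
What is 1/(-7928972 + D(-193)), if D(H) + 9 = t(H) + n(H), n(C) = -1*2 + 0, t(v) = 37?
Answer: -1/7928946 ≈ -1.2612e-7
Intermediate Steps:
n(C) = -2 (n(C) = -2 + 0 = -2)
D(H) = 26 (D(H) = -9 + (37 - 2) = -9 + 35 = 26)
1/(-7928972 + D(-193)) = 1/(-7928972 + 26) = 1/(-7928946) = -1/7928946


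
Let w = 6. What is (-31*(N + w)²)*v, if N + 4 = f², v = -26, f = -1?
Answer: 7254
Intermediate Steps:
N = -3 (N = -4 + (-1)² = -4 + 1 = -3)
(-31*(N + w)²)*v = -31*(-3 + 6)²*(-26) = -31*3²*(-26) = -31*9*(-26) = -279*(-26) = 7254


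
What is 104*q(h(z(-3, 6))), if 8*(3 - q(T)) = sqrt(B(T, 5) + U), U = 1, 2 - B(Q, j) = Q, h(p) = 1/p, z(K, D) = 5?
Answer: 312 - 13*sqrt(70)/5 ≈ 290.25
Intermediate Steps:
B(Q, j) = 2 - Q
q(T) = 3 - sqrt(3 - T)/8 (q(T) = 3 - sqrt((2 - T) + 1)/8 = 3 - sqrt(3 - T)/8)
104*q(h(z(-3, 6))) = 104*(3 - sqrt(3 - 1/5)/8) = 104*(3 - sqrt(70)/40) = 312 - 13*sqrt(70)/5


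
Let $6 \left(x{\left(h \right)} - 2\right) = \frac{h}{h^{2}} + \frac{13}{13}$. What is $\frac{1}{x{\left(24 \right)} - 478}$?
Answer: $- \frac{144}{68519} \approx -0.0021016$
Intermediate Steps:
$x{\left(h \right)} = \frac{13}{6} + \frac{1}{6 h}$ ($x{\left(h \right)} = 2 + \frac{\frac{h}{h^{2}} + \frac{13}{13}}{6} = 2 + \frac{\frac{h}{h^{2}} + 13 \cdot \frac{1}{13}}{6} = 2 + \frac{\frac{1}{h} + 1}{6} = 2 + \frac{1 + \frac{1}{h}}{6} = 2 + \left(\frac{1}{6} + \frac{1}{6 h}\right) = \frac{13}{6} + \frac{1}{6 h}$)
$\frac{1}{x{\left(24 \right)} - 478} = \frac{1}{\frac{1 + 13 \cdot 24}{6 \cdot 24} - 478} = \frac{1}{\frac{1}{6} \cdot \frac{1}{24} \left(1 + 312\right) - 478} = \frac{1}{\frac{1}{6} \cdot \frac{1}{24} \cdot 313 - 478} = \frac{1}{\frac{313}{144} - 478} = \frac{1}{- \frac{68519}{144}} = - \frac{144}{68519}$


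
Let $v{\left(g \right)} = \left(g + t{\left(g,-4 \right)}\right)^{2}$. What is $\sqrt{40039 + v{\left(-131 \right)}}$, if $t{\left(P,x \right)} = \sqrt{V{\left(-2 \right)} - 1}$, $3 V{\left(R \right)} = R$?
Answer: $\frac{\sqrt{514785 - 786 i \sqrt{15}}}{3} \approx 239.16 - 0.70713 i$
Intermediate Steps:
$V{\left(R \right)} = \frac{R}{3}$
$t{\left(P,x \right)} = \frac{i \sqrt{15}}{3}$ ($t{\left(P,x \right)} = \sqrt{\frac{1}{3} \left(-2\right) - 1} = \sqrt{- \frac{2}{3} - 1} = \sqrt{- \frac{5}{3}} = \frac{i \sqrt{15}}{3}$)
$v{\left(g \right)} = \left(g + \frac{i \sqrt{15}}{3}\right)^{2}$
$\sqrt{40039 + v{\left(-131 \right)}} = \sqrt{40039 + \frac{\left(3 \left(-131\right) + i \sqrt{15}\right)^{2}}{9}} = \sqrt{40039 + \frac{\left(-393 + i \sqrt{15}\right)^{2}}{9}}$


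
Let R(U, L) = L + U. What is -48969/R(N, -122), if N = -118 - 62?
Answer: 48969/302 ≈ 162.15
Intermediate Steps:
N = -180
-48969/R(N, -122) = -48969/(-122 - 180) = -48969/(-302) = -48969*(-1/302) = 48969/302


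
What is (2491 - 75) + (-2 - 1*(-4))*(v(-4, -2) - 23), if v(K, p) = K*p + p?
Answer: 2382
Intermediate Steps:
v(K, p) = p + K*p
(2491 - 75) + (-2 - 1*(-4))*(v(-4, -2) - 23) = (2491 - 75) + (-2 - 1*(-4))*(-2*(1 - 4) - 23) = 2416 + (-2 + 4)*(-2*(-3) - 23) = 2416 + 2*(6 - 23) = 2416 + 2*(-17) = 2416 - 34 = 2382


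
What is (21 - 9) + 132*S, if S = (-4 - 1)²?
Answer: 3312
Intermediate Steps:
S = 25 (S = (-5)² = 25)
(21 - 9) + 132*S = (21 - 9) + 132*25 = 12 + 3300 = 3312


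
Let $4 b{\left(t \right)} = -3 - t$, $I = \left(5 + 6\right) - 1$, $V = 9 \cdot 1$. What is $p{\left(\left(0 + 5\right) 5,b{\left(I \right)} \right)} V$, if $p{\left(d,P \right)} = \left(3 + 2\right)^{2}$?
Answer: $225$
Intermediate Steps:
$V = 9$
$I = 10$ ($I = 11 - 1 = 10$)
$b{\left(t \right)} = - \frac{3}{4} - \frac{t}{4}$ ($b{\left(t \right)} = \frac{-3 - t}{4} = - \frac{3}{4} - \frac{t}{4}$)
$p{\left(d,P \right)} = 25$ ($p{\left(d,P \right)} = 5^{2} = 25$)
$p{\left(\left(0 + 5\right) 5,b{\left(I \right)} \right)} V = 25 \cdot 9 = 225$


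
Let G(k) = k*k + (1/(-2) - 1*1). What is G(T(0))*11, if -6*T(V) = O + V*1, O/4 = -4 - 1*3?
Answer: 4015/18 ≈ 223.06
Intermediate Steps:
O = -28 (O = 4*(-4 - 1*3) = 4*(-4 - 3) = 4*(-7) = -28)
T(V) = 14/3 - V/6 (T(V) = -(-28 + V*1)/6 = -(-28 + V)/6 = 14/3 - V/6)
G(k) = -3/2 + k**2 (G(k) = k**2 + (-1/2 - 1) = k**2 - 3/2 = -3/2 + k**2)
G(T(0))*11 = (-3/2 + (14/3 - 1/6*0)**2)*11 = (-3/2 + (14/3 + 0)**2)*11 = (-3/2 + (14/3)**2)*11 = (-3/2 + 196/9)*11 = (365/18)*11 = 4015/18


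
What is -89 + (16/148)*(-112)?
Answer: -3741/37 ≈ -101.11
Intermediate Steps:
-89 + (16/148)*(-112) = -89 + (16*(1/148))*(-112) = -89 + (4/37)*(-112) = -89 - 448/37 = -3741/37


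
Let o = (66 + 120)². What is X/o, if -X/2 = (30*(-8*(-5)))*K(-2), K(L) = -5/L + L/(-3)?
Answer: -1900/8649 ≈ -0.21968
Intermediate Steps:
K(L) = -5/L - L/3 (K(L) = -5/L + L*(-⅓) = -5/L - L/3)
o = 34596 (o = 186² = 34596)
X = -7600 (X = -2*30*(-8*(-5))*(-5/(-2) - ⅓*(-2)) = -2*30*40*(-5*(-½) + ⅔) = -2400*(5/2 + ⅔) = -2400*19/6 = -2*3800 = -7600)
X/o = -7600/34596 = -7600*1/34596 = -1900/8649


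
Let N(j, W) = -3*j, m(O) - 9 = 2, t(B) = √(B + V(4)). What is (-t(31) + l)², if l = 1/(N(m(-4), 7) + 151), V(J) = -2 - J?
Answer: 346921/13924 ≈ 24.915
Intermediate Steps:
t(B) = √(-6 + B) (t(B) = √(B + (-2 - 1*4)) = √(B + (-2 - 4)) = √(B - 6) = √(-6 + B))
m(O) = 11 (m(O) = 9 + 2 = 11)
l = 1/118 (l = 1/(-3*11 + 151) = 1/(-33 + 151) = 1/118 ≈ 0.0084746)
(-t(31) + l)² = (-√(-6 + 31) + 1/118)² = (-√25 + 1/118)² = (-1*5 + 1/118)² = (-5 + 1/118)² = (-589/118)² = 346921/13924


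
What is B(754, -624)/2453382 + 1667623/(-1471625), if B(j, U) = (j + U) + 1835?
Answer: -1362808169287/1203486095250 ≈ -1.1324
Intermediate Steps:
B(j, U) = 1835 + U + j (B(j, U) = (U + j) + 1835 = 1835 + U + j)
B(754, -624)/2453382 + 1667623/(-1471625) = (1835 - 624 + 754)/2453382 + 1667623/(-1471625) = 1965*(1/2453382) + 1667623*(-1/1471625) = 655/817794 - 1667623/1471625 = -1362808169287/1203486095250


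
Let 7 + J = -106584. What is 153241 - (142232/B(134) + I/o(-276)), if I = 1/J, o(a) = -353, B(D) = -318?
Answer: 919460527208846/5982633057 ≈ 1.5369e+5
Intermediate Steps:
J = -106591 (J = -7 - 106584 = -106591)
I = -1/106591 (I = 1/(-106591) = -1/106591 ≈ -9.3816e-6)
153241 - (142232/B(134) + I/o(-276)) = 153241 - (142232/(-318) - 1/106591/(-353)) = 153241 - (142232*(-1/318) - 1/106591*(-1/353)) = 153241 - (-71116/159 + 1/37626623) = 153241 - 1*(-2675854921109/5982633057) = 153241 + 2675854921109/5982633057 = 919460527208846/5982633057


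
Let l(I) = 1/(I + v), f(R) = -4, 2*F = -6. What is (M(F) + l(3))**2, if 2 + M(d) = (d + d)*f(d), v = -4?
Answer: 441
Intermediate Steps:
F = -3 (F = (1/2)*(-6) = -3)
l(I) = 1/(-4 + I) (l(I) = 1/(I - 4) = 1/(-4 + I))
M(d) = -2 - 8*d (M(d) = -2 + (d + d)*(-4) = -2 + (2*d)*(-4) = -2 - 8*d)
(M(F) + l(3))**2 = ((-2 - 8*(-3)) + 1/(-4 + 3))**2 = ((-2 + 24) + 1/(-1))**2 = (22 - 1)**2 = 21**2 = 441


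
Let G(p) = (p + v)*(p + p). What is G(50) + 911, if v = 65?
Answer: 12411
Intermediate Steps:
G(p) = 2*p*(65 + p) (G(p) = (p + 65)*(p + p) = (65 + p)*(2*p) = 2*p*(65 + p))
G(50) + 911 = 2*50*(65 + 50) + 911 = 2*50*115 + 911 = 11500 + 911 = 12411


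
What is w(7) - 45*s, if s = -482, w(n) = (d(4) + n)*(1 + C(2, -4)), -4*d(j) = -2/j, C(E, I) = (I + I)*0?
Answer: 173577/8 ≈ 21697.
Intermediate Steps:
C(E, I) = 0 (C(E, I) = (2*I)*0 = 0)
d(j) = 1/(2*j) (d(j) = -(-1)/(2*j) = 1/(2*j))
w(n) = 1/8 + n (w(n) = ((1/2)/4 + n)*(1 + 0) = ((1/2)*(1/4) + n)*1 = (1/8 + n)*1 = 1/8 + n)
w(7) - 45*s = (1/8 + 7) - 45*(-482) = 57/8 + 21690 = 173577/8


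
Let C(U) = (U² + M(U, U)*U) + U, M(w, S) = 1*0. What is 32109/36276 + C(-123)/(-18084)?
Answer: 1008375/18222644 ≈ 0.055336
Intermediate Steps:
M(w, S) = 0
C(U) = U + U² (C(U) = (U² + 0*U) + U = (U² + 0) + U = U² + U = U + U²)
32109/36276 + C(-123)/(-18084) = 32109/36276 - 123*(1 - 123)/(-18084) = 32109*(1/36276) - 123*(-122)*(-1/18084) = 10703/12092 + 15006*(-1/18084) = 10703/12092 - 2501/3014 = 1008375/18222644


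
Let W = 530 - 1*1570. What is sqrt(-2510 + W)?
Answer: 5*I*sqrt(142) ≈ 59.582*I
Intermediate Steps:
W = -1040 (W = 530 - 1570 = -1040)
sqrt(-2510 + W) = sqrt(-2510 - 1040) = sqrt(-3550) = 5*I*sqrt(142)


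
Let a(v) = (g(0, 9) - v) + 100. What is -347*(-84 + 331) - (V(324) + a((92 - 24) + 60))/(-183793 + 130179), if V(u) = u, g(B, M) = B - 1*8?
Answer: -2297601019/26807 ≈ -85709.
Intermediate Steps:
g(B, M) = -8 + B (g(B, M) = B - 8 = -8 + B)
a(v) = 92 - v (a(v) = ((-8 + 0) - v) + 100 = (-8 - v) + 100 = 92 - v)
-347*(-84 + 331) - (V(324) + a((92 - 24) + 60))/(-183793 + 130179) = -347*(-84 + 331) - (324 + (92 - ((92 - 24) + 60)))/(-183793 + 130179) = -347*247 - (324 + (92 - (68 + 60)))/(-53614) = -85709 - (324 + (92 - 1*128))*(-1)/53614 = -85709 - (324 + (92 - 128))*(-1)/53614 = -85709 - (324 - 36)*(-1)/53614 = -85709 - 288*(-1)/53614 = -85709 - 1*(-144/26807) = -85709 + 144/26807 = -2297601019/26807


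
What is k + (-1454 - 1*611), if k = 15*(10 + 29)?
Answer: -1480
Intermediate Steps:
k = 585 (k = 15*39 = 585)
k + (-1454 - 1*611) = 585 + (-1454 - 1*611) = 585 + (-1454 - 611) = 585 - 2065 = -1480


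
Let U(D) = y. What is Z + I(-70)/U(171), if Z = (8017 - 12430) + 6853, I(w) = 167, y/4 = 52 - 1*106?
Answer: 526873/216 ≈ 2439.2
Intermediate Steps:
y = -216 (y = 4*(52 - 1*106) = 4*(52 - 106) = 4*(-54) = -216)
U(D) = -216
Z = 2440 (Z = -4413 + 6853 = 2440)
Z + I(-70)/U(171) = 2440 + 167/(-216) = 2440 + 167*(-1/216) = 2440 - 167/216 = 526873/216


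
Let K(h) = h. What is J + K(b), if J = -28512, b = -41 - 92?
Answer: -28645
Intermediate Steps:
b = -133
J + K(b) = -28512 - 133 = -28645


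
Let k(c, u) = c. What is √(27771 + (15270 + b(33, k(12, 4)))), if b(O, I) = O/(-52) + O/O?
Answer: √29095963/26 ≈ 207.46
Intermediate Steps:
b(O, I) = 1 - O/52 (b(O, I) = O*(-1/52) + 1 = -O/52 + 1 = 1 - O/52)
√(27771 + (15270 + b(33, k(12, 4)))) = √(27771 + (15270 + (1 - 1/52*33))) = √(27771 + (15270 + (1 - 33/52))) = √(27771 + (15270 + 19/52)) = √(27771 + 794059/52) = √(2238151/52) = √29095963/26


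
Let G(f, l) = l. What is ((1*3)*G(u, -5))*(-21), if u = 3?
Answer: 315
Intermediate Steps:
((1*3)*G(u, -5))*(-21) = ((1*3)*(-5))*(-21) = (3*(-5))*(-21) = -15*(-21) = 315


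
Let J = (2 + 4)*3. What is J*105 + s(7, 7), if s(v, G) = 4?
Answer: 1894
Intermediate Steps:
J = 18 (J = 6*3 = 18)
J*105 + s(7, 7) = 18*105 + 4 = 1890 + 4 = 1894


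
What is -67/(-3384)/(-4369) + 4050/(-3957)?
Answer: -19959427973/19501014024 ≈ -1.0235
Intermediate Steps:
-67/(-3384)/(-4369) + 4050/(-3957) = -67*(-1/3384)*(-1/4369) + 4050*(-1/3957) = (67/3384)*(-1/4369) - 1350/1319 = -67/14784696 - 1350/1319 = -19959427973/19501014024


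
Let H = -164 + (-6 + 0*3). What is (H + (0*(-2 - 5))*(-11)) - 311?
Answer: -481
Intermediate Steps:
H = -170 (H = -164 + (-6 + 0) = -164 - 6 = -170)
(H + (0*(-2 - 5))*(-11)) - 311 = (-170 + (0*(-2 - 5))*(-11)) - 311 = (-170 + (0*(-7))*(-11)) - 311 = (-170 + 0*(-11)) - 311 = (-170 + 0) - 311 = -170 - 311 = -481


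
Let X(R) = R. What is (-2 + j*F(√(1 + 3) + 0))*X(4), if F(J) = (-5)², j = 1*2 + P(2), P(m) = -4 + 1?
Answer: -108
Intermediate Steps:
P(m) = -3
j = -1 (j = 1*2 - 3 = 2 - 3 = -1)
F(J) = 25
(-2 + j*F(√(1 + 3) + 0))*X(4) = (-2 - 1*25)*4 = (-2 - 25)*4 = -27*4 = -108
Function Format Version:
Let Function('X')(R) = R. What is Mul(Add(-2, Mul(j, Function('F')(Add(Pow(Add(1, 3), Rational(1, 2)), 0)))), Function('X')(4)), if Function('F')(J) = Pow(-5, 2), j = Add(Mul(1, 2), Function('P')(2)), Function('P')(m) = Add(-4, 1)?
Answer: -108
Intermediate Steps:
Function('P')(m) = -3
j = -1 (j = Add(Mul(1, 2), -3) = Add(2, -3) = -1)
Function('F')(J) = 25
Mul(Add(-2, Mul(j, Function('F')(Add(Pow(Add(1, 3), Rational(1, 2)), 0)))), Function('X')(4)) = Mul(Add(-2, Mul(-1, 25)), 4) = Mul(Add(-2, -25), 4) = Mul(-27, 4) = -108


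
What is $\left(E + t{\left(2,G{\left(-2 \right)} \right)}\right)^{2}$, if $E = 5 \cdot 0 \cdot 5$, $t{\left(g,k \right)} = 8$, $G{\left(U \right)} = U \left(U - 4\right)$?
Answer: $64$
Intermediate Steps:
$G{\left(U \right)} = U \left(-4 + U\right)$
$E = 0$ ($E = 0 \cdot 5 = 0$)
$\left(E + t{\left(2,G{\left(-2 \right)} \right)}\right)^{2} = \left(0 + 8\right)^{2} = 8^{2} = 64$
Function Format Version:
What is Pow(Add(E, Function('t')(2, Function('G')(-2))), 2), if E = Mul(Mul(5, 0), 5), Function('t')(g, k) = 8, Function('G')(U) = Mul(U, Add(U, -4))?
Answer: 64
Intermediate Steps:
Function('G')(U) = Mul(U, Add(-4, U))
E = 0 (E = Mul(0, 5) = 0)
Pow(Add(E, Function('t')(2, Function('G')(-2))), 2) = Pow(Add(0, 8), 2) = Pow(8, 2) = 64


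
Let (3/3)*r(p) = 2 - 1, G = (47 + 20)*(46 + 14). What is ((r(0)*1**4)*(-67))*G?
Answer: -269340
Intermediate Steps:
G = 4020 (G = 67*60 = 4020)
r(p) = 1 (r(p) = 2 - 1 = 1)
((r(0)*1**4)*(-67))*G = ((1*1**4)*(-67))*4020 = ((1*1)*(-67))*4020 = (1*(-67))*4020 = -67*4020 = -269340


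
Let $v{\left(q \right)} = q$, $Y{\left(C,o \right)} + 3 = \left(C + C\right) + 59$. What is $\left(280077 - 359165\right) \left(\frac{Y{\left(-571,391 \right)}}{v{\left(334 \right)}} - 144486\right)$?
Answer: $\frac{1908370109040}{167} \approx 1.1427 \cdot 10^{10}$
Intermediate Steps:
$Y{\left(C,o \right)} = 56 + 2 C$ ($Y{\left(C,o \right)} = -3 + \left(\left(C + C\right) + 59\right) = -3 + \left(2 C + 59\right) = -3 + \left(59 + 2 C\right) = 56 + 2 C$)
$\left(280077 - 359165\right) \left(\frac{Y{\left(-571,391 \right)}}{v{\left(334 \right)}} - 144486\right) = \left(280077 - 359165\right) \left(\frac{56 + 2 \left(-571\right)}{334} - 144486\right) = - 79088 \left(\left(56 - 1142\right) \frac{1}{334} - 144486\right) = - 79088 \left(\left(-1086\right) \frac{1}{334} - 144486\right) = - 79088 \left(- \frac{543}{167} - 144486\right) = \left(-79088\right) \left(- \frac{24129705}{167}\right) = \frac{1908370109040}{167}$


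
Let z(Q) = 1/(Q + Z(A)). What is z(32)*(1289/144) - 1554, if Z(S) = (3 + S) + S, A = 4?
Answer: -9621079/6192 ≈ -1553.8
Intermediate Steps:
Z(S) = 3 + 2*S
z(Q) = 1/(11 + Q) (z(Q) = 1/(Q + (3 + 2*4)) = 1/(Q + (3 + 8)) = 1/(Q + 11) = 1/(11 + Q))
z(32)*(1289/144) - 1554 = (1289/144)/(11 + 32) - 1554 = (1289*(1/144))/43 - 1554 = (1/43)*(1289/144) - 1554 = 1289/6192 - 1554 = -9621079/6192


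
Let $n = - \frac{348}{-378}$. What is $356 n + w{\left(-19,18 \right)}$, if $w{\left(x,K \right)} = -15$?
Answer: $\frac{19703}{63} \approx 312.75$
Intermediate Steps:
$n = \frac{58}{63}$ ($n = \left(-348\right) \left(- \frac{1}{378}\right) = \frac{58}{63} \approx 0.92064$)
$356 n + w{\left(-19,18 \right)} = 356 \cdot \frac{58}{63} - 15 = \frac{20648}{63} - 15 = \frac{19703}{63}$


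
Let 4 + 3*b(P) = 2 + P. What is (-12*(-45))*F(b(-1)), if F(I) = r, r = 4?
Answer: 2160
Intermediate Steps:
b(P) = -2/3 + P/3 (b(P) = -4/3 + (2 + P)/3 = -4/3 + (2/3 + P/3) = -2/3 + P/3)
F(I) = 4
(-12*(-45))*F(b(-1)) = -12*(-45)*4 = 540*4 = 2160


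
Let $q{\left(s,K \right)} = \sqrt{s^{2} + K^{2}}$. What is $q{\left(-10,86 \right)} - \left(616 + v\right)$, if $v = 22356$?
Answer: $-22972 + 2 \sqrt{1874} \approx -22885.0$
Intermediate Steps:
$q{\left(s,K \right)} = \sqrt{K^{2} + s^{2}}$
$q{\left(-10,86 \right)} - \left(616 + v\right) = \sqrt{86^{2} + \left(-10\right)^{2}} - \left(616 + 22356\right) = \sqrt{7396 + 100} - 22972 = \sqrt{7496} - 22972 = 2 \sqrt{1874} - 22972 = -22972 + 2 \sqrt{1874}$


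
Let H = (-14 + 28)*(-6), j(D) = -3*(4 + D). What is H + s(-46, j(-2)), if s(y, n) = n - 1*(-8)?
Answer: -82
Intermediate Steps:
j(D) = -12 - 3*D
s(y, n) = 8 + n (s(y, n) = n + 8 = 8 + n)
H = -84 (H = 14*(-6) = -84)
H + s(-46, j(-2)) = -84 + (8 + (-12 - 3*(-2))) = -84 + (8 + (-12 + 6)) = -84 + (8 - 6) = -84 + 2 = -82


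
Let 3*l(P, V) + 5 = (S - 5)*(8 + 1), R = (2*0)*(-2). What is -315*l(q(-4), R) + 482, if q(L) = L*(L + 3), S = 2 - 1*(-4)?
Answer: 62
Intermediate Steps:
R = 0 (R = 0*(-2) = 0)
S = 6 (S = 2 + 4 = 6)
q(L) = L*(3 + L)
l(P, V) = 4/3 (l(P, V) = -5/3 + ((6 - 5)*(8 + 1))/3 = -5/3 + (1*9)/3 = -5/3 + (1/3)*9 = -5/3 + 3 = 4/3)
-315*l(q(-4), R) + 482 = -315*4/3 + 482 = -420 + 482 = 62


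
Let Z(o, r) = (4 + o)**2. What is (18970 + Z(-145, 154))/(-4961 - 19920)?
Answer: -38851/24881 ≈ -1.5615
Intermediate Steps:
(18970 + Z(-145, 154))/(-4961 - 19920) = (18970 + (4 - 145)**2)/(-4961 - 19920) = (18970 + (-141)**2)/(-24881) = (18970 + 19881)*(-1/24881) = 38851*(-1/24881) = -38851/24881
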